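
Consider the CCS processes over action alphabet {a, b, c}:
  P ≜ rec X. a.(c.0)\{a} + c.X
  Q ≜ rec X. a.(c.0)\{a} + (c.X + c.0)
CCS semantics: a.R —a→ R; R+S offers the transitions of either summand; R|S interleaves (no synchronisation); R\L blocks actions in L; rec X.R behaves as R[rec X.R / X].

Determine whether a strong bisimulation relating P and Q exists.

NO

LTS(P): 3 reachable states
  m0 = rec X. a.(c.0)\{a} + c.X :: ··a··> m1, ··c··> m0
  m1 = (c.0)\{a} :: ··c··> m2
  m2 = 0\{a} :: stopped
LTS(Q): 4 reachable states
  n0 = rec X. a.(c.0)\{a} + (c.X + c.0) :: ··a··> n1, ··c··> n0, ··c··> n2
  n1 = (c.0)\{a} :: ··c··> n3
  n2 = 0 :: stopped
  n3 = 0\{a} :: stopped
Bisimilarity quotient blocks:
  B0 = {m0}
  B1 = {m1, n1}
  B2 = {m2, n2, n3}
  B3 = {n0}
m0 ∈ B0, n0 ∈ B3 → different blocks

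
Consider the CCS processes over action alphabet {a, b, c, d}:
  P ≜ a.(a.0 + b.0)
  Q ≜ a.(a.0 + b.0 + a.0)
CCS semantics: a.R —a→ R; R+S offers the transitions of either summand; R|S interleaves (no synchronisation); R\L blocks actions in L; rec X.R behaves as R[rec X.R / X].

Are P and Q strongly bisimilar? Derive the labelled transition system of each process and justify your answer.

YES

P's transition system — 3 states:
  p0 = a.(a.0 + b.0) | =a=> p1
  p1 = a.0 + b.0 | =a=> p2, =b=> p2
  p2 = 0 | ·
Q's transition system — 3 states:
  q0 = a.(a.0 + b.0 + a.0) | =a=> q1
  q1 = a.0 + b.0 + a.0 | =a=> q2, =b=> q2
  q2 = 0 | ·
Partition-refinement fixed point:
  B0 = {p0, q0}
  B1 = {p1, q1}
  B2 = {p2, q2}
p0 ∈ B0, q0 ∈ B0 → same block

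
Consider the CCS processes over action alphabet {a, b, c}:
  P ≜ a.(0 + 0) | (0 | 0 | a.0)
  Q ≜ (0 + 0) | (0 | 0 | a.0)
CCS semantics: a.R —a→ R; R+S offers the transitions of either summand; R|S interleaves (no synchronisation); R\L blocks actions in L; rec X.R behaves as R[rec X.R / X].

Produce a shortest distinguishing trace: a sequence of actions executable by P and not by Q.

aa

Reachable graph of P (4 states):
  m0 = a.(0 + 0) | (0 | 0 | a.0) ⊢ -a-> m1, -a-> m2
  m1 = (0 + 0) | (0 | 0 | a.0) ⊢ -a-> m3
  m2 = a.(0 + 0) | (0 | 0 | 0) ⊢ -a-> m3
  m3 = (0 + 0) | (0 | 0 | 0) ⊢ ·
Reachable graph of Q (2 states):
  n0 = (0 + 0) | (0 | 0 | a.0) ⊢ -a-> n1
  n1 = (0 + 0) | (0 | 0 | 0) ⊢ ·
Run σ = ⟨aa⟩ on P: start {m0}
  [1] a ⇒ {m1, m2}
  [2] a ⇒ {m3}
  — P admits the full trace.
Run σ = ⟨aa⟩ on Q: start {n0}
  [1] a ⇒ {n1}
  [2] a ⇒ no successor for Q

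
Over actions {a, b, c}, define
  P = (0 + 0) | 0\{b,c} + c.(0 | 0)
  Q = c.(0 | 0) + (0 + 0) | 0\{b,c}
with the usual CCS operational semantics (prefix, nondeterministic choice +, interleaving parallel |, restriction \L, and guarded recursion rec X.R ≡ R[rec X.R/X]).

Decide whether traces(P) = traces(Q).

P's transition system — 2 states:
  p0 = (0 + 0) | 0\{b,c} + c.(0 | 0) :: -c-> p1
  p1 = 0 | 0 :: stopped
Q's transition system — 2 states:
  q0 = c.(0 | 0) + (0 + 0) | 0\{b,c} :: -c-> q1
  q1 = 0 | 0 :: stopped
Bisimilarity quotient blocks:
  B0 = {p0, q0}
  B1 = {p1, q1}
p0 ∈ B0, q0 ∈ B0 → same block
Bisimilar ⇒ trace-equivalent.

traces(P) = traces(Q)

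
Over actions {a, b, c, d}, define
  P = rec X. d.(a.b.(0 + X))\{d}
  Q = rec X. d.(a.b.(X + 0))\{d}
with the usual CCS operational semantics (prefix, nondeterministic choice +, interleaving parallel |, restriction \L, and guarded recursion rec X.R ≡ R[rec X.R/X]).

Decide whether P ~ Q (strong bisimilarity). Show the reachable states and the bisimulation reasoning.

YES

P's transition system — 4 states:
  s0 = rec X. d.(a.b.(0 + X))\{d} :: —d→ s1
  s1 = (a.b.(0 + (rec X. d.(a.b.(0 + X))\{d})))\{d} :: —a→ s2
  s2 = (b.(0 + (rec X. d.(a.b.(0 + X))\{d})))\{d} :: —b→ s3
  s3 = (0 + (rec X. d.(a.b.(0 + X))\{d}))\{d} :: deadlocked
Q's transition system — 4 states:
  t0 = rec X. d.(a.b.(X + 0))\{d} :: —d→ t1
  t1 = (a.b.((rec X. d.(a.b.(X + 0))\{d}) + 0))\{d} :: —a→ t2
  t2 = (b.((rec X. d.(a.b.(X + 0))\{d}) + 0))\{d} :: —b→ t3
  t3 = ((rec X. d.(a.b.(X + 0))\{d}) + 0)\{d} :: deadlocked
Coarsest stable partition (strong bisimilarity classes):
  B0 = {s0, t0}
  B1 = {s1, t1}
  B2 = {s2, t2}
  B3 = {s3, t3}
s0 ∈ B0, t0 ∈ B0 → same block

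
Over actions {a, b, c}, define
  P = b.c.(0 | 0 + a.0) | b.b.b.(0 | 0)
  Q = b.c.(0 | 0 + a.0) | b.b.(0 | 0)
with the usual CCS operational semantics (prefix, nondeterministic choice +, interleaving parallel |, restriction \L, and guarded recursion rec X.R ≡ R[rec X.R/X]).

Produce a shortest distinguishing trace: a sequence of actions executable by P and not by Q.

Reachable graph of P (16 states):
  p0 = b.c.(0 | 0 + a.0) | b.b.b.(0 | 0) → —b→ p1, —b→ p2
  p1 = b.c.(0 | 0 + a.0) | b.b.(0 | 0) → —b→ p3, —b→ p4
  p2 = c.(0 | 0 + a.0) | b.b.b.(0 | 0) → —b→ p4, —c→ p5
  p3 = b.c.(0 | 0 + a.0) | b.(0 | 0) → —b→ p6, —b→ p7
  p4 = c.(0 | 0 + a.0) | b.b.(0 | 0) → —b→ p7, —c→ p8
  p5 = (0 | 0 + a.0) | b.b.b.(0 | 0) → —a→ p9, —b→ p8
  p6 = b.c.(0 | 0 + a.0) | (0 | 0) → —b→ p10
  p7 = c.(0 | 0 + a.0) | b.(0 | 0) → —b→ p10, —c→ p11
  p8 = (0 | 0 + a.0) | b.b.(0 | 0) → —a→ p12, —b→ p11
  p9 = 0 | b.b.b.(0 | 0) → —b→ p12
  p10 = c.(0 | 0 + a.0) | (0 | 0) → —c→ p13
  p11 = (0 | 0 + a.0) | b.(0 | 0) → —a→ p14, —b→ p13
  p12 = 0 | b.b.(0 | 0) → —b→ p14
  p13 = (0 | 0 + a.0) | (0 | 0) → —a→ p15
  p14 = 0 | b.(0 | 0) → —b→ p15
  p15 = 0 | (0 | 0) → ·
Reachable graph of Q (12 states):
  q0 = b.c.(0 | 0 + a.0) | b.b.(0 | 0) → —b→ q1, —b→ q2
  q1 = b.c.(0 | 0 + a.0) | b.(0 | 0) → —b→ q3, —b→ q4
  q2 = c.(0 | 0 + a.0) | b.b.(0 | 0) → —b→ q4, —c→ q5
  q3 = b.c.(0 | 0 + a.0) | (0 | 0) → —b→ q6
  q4 = c.(0 | 0 + a.0) | b.(0 | 0) → —b→ q6, —c→ q7
  q5 = (0 | 0 + a.0) | b.b.(0 | 0) → —a→ q8, —b→ q7
  q6 = c.(0 | 0 + a.0) | (0 | 0) → —c→ q9
  q7 = (0 | 0 + a.0) | b.(0 | 0) → —a→ q10, —b→ q9
  q8 = 0 | b.b.(0 | 0) → —b→ q10
  q9 = (0 | 0 + a.0) | (0 | 0) → —a→ q11
  q10 = 0 | b.(0 | 0) → —b→ q11
  q11 = 0 | (0 | 0) → ·
Run σ = ⟨bbbb⟩ on P: start {p0}
  after b @ step 1: {p1, p2}
  after b @ step 2: {p3, p4}
  after b @ step 3: {p6, p7}
  after b @ step 4: {p10}
  — P admits the full trace.
Run σ = ⟨bbbb⟩ on Q: start {q0}
  after b @ step 1: {q1, q2}
  after b @ step 2: {q3, q4}
  after b @ step 3: {q6}
  after b @ step 4: ∅ (Q stuck)

bbbb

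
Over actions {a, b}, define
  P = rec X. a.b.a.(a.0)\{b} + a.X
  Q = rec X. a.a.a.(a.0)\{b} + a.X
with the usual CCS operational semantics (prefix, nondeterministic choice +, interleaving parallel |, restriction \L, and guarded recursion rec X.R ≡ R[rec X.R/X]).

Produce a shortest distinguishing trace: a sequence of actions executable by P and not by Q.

ab

Reachable graph of P (5 states):
  p0 = rec X. a.b.a.(a.0)\{b} + a.X → —a→ p0, —a→ p1
  p1 = b.a.(a.0)\{b} → —b→ p2
  p2 = a.(a.0)\{b} → —a→ p3
  p3 = (a.0)\{b} → —a→ p4
  p4 = 0\{b} → deadlocked
Reachable graph of Q (5 states):
  q0 = rec X. a.a.a.(a.0)\{b} + a.X → —a→ q0, —a→ q1
  q1 = a.a.(a.0)\{b} → —a→ q2
  q2 = a.(a.0)\{b} → —a→ q3
  q3 = (a.0)\{b} → —a→ q4
  q4 = 0\{b} → deadlocked
Executing ab from P (initial set {p0}):
  [1] a ⇒ {p0, p1}
  [2] b ⇒ {p2}
  ✓ P
Executing ab from Q (initial set {q0}):
  [1] a ⇒ {q0, q1}
  [2] b ⇒ ∅  — Q cannot continue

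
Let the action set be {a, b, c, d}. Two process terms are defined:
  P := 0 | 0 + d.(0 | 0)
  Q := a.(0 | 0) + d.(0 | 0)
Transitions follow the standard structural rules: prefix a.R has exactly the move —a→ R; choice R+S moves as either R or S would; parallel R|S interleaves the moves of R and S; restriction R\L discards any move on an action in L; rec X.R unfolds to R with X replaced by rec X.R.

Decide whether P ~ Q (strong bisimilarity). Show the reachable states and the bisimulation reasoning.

LTS(P): 2 reachable states
  s0 = 0 | 0 + d.(0 | 0) | --d--▸ s1
  s1 = 0 | 0 | ∅
LTS(Q): 2 reachable states
  t0 = a.(0 | 0) + d.(0 | 0) | --a--▸ t1, --d--▸ t1
  t1 = 0 | 0 | ∅
Partition-refinement fixed point:
  B0 = {s0}
  B1 = {s1, t1}
  B2 = {t0}
s0 ∈ B0, t0 ∈ B2 → different blocks

P ≁ Q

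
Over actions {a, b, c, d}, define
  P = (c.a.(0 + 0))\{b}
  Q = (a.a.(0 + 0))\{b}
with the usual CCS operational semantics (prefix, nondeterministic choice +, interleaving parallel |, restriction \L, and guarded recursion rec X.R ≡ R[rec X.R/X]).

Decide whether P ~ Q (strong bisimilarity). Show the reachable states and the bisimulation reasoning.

P's transition system — 3 states:
  p0 = (c.a.(0 + 0))\{b} ⊢ --c--▸ p1
  p1 = (a.(0 + 0))\{b} ⊢ --a--▸ p2
  p2 = (0 + 0)\{b} ⊢ deadlocked
Q's transition system — 3 states:
  q0 = (a.a.(0 + 0))\{b} ⊢ --a--▸ q1
  q1 = (a.(0 + 0))\{b} ⊢ --a--▸ q2
  q2 = (0 + 0)\{b} ⊢ deadlocked
Bisimilarity quotient blocks:
  B0 = {p0}
  B1 = {p1, q1}
  B2 = {p2, q2}
  B3 = {q0}
p0 ∈ B0, q0 ∈ B3 → different blocks

not bisimilar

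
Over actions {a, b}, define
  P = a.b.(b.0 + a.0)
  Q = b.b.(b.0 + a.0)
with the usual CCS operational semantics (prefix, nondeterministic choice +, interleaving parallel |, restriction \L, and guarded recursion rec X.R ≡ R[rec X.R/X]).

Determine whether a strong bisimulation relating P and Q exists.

not bisimilar

P's transition system — 4 states:
  p0 = a.b.(b.0 + a.0) | ··a··> p1
  p1 = b.(b.0 + a.0) | ··b··> p2
  p2 = b.0 + a.0 | ··a··> p3, ··b··> p3
  p3 = 0 | (no moves)
Q's transition system — 4 states:
  q0 = b.b.(b.0 + a.0) | ··b··> q1
  q1 = b.(b.0 + a.0) | ··b··> q2
  q2 = b.0 + a.0 | ··a··> q3, ··b··> q3
  q3 = 0 | (no moves)
Coarsest stable partition (strong bisimilarity classes):
  B0 = {p0}
  B1 = {p1, q1}
  B2 = {p2, q2}
  B3 = {p3, q3}
  B4 = {q0}
p0 ∈ B0, q0 ∈ B4 → different blocks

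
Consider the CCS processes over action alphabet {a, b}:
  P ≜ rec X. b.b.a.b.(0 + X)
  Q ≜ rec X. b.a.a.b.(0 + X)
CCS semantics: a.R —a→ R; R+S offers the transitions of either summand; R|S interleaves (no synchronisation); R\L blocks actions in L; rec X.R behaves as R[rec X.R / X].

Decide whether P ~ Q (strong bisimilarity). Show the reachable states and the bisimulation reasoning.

LTS(P): 5 reachable states
  s0 = rec X. b.b.a.b.(0 + X) → --b--▸ s1
  s1 = b.a.b.(0 + (rec X. b.b.a.b.(0 + X))) → --b--▸ s2
  s2 = a.b.(0 + (rec X. b.b.a.b.(0 + X))) → --a--▸ s3
  s3 = b.(0 + (rec X. b.b.a.b.(0 + X))) → --b--▸ s4
  s4 = 0 + (rec X. b.b.a.b.(0 + X)) → --b--▸ s1
LTS(Q): 5 reachable states
  t0 = rec X. b.a.a.b.(0 + X) → --b--▸ t1
  t1 = a.a.b.(0 + (rec X. b.a.a.b.(0 + X))) → --a--▸ t2
  t2 = a.b.(0 + (rec X. b.a.a.b.(0 + X))) → --a--▸ t3
  t3 = b.(0 + (rec X. b.a.a.b.(0 + X))) → --b--▸ t4
  t4 = 0 + (rec X. b.a.a.b.(0 + X)) → --b--▸ t1
Bisimilarity quotient blocks:
  B0 = {s0, s4}
  B1 = {s1}
  B2 = {s2}
  B3 = {s3}
  B4 = {t0, t4}
  B5 = {t1}
  B6 = {t2}
  B7 = {t3}
s0 ∈ B0, t0 ∈ B4 → different blocks

NO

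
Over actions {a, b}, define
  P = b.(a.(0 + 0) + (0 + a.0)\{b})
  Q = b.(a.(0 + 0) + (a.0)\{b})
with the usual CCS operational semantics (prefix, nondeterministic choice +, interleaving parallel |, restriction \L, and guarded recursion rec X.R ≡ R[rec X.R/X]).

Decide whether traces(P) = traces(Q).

traces(P) = traces(Q)

Reachable graph of P (4 states):
  u0 = b.(a.(0 + 0) + (0 + a.0)\{b}) ⊢ -b-> u1
  u1 = a.(0 + 0) + (0 + a.0)\{b} ⊢ -a-> u2, -a-> u3
  u2 = 0 + 0 ⊢ (no moves)
  u3 = 0\{b} ⊢ (no moves)
Reachable graph of Q (4 states):
  v0 = b.(a.(0 + 0) + (a.0)\{b}) ⊢ -b-> v1
  v1 = a.(0 + 0) + (a.0)\{b} ⊢ -a-> v2, -a-> v3
  v2 = 0 + 0 ⊢ (no moves)
  v3 = 0\{b} ⊢ (no moves)
Partition-refinement fixed point:
  B0 = {u0, v0}
  B1 = {u1, v1}
  B2 = {u2, u3, v2, v3}
u0 ∈ B0, v0 ∈ B0 → same block
Bisimilar ⇒ trace-equivalent.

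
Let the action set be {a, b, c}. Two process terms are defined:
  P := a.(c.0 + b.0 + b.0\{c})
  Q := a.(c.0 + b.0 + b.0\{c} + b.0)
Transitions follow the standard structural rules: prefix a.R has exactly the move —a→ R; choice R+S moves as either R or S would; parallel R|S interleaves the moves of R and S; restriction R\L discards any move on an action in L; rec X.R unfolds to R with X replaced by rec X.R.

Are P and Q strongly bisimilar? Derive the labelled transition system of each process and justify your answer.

P ~ Q

P's transition system — 4 states:
  m0 = a.(c.0 + b.0 + b.0\{c}) → ··a··> m1
  m1 = c.0 + b.0 + b.0\{c} → ··b··> m2, ··b··> m3, ··c··> m2
  m2 = 0 → stopped
  m3 = 0\{c} → stopped
Q's transition system — 4 states:
  n0 = a.(c.0 + b.0 + b.0\{c} + b.0) → ··a··> n1
  n1 = c.0 + b.0 + b.0\{c} + b.0 → ··b··> n2, ··b··> n3, ··c··> n2
  n2 = 0 → stopped
  n3 = 0\{c} → stopped
Partition-refinement fixed point:
  B0 = {m0, n0}
  B1 = {m1, n1}
  B2 = {m2, m3, n2, n3}
m0 ∈ B0, n0 ∈ B0 → same block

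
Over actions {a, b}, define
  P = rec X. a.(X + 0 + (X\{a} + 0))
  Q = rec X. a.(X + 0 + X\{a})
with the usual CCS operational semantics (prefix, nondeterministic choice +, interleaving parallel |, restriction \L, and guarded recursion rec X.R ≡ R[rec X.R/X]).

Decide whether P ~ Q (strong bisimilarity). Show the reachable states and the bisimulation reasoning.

P ~ Q

LTS(P): 2 reachable states
  m0 = rec X. a.(X + 0 + (X\{a} + 0)) ⊢ —a→ m1
  m1 = (rec X. a.(X + 0 + (X\{a} + 0))) + 0 + ((rec X. a.(X + 0 + (X\{a} + 0)))\{a} + 0) ⊢ —a→ m1
LTS(Q): 2 reachable states
  n0 = rec X. a.(X + 0 + X\{a}) ⊢ —a→ n1
  n1 = (rec X. a.(X + 0 + X\{a})) + 0 + (rec X. a.(X + 0 + X\{a}))\{a} ⊢ —a→ n1
Partition-refinement fixed point:
  B0 = {m0, m1, n0, n1}
m0 ∈ B0, n0 ∈ B0 → same block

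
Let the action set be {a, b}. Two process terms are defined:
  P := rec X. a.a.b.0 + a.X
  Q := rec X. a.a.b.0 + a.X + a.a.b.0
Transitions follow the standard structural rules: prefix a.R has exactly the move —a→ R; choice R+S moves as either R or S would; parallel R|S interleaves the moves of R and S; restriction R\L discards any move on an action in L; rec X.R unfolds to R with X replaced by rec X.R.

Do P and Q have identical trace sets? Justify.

trace-equivalent

Reachable graph of P (4 states):
  p0 = rec X. a.a.b.0 + a.X → ··a··> p0, ··a··> p1
  p1 = a.b.0 → ··a··> p2
  p2 = b.0 → ··b··> p3
  p3 = 0 → ·
Reachable graph of Q (4 states):
  q0 = rec X. a.a.b.0 + a.X + a.a.b.0 → ··a··> q0, ··a··> q1
  q1 = a.b.0 → ··a··> q2
  q2 = b.0 → ··b··> q3
  q3 = 0 → ·
Bisimilarity quotient blocks:
  B0 = {p0, q0}
  B1 = {p1, q1}
  B2 = {p2, q2}
  B3 = {p3, q3}
p0 ∈ B0, q0 ∈ B0 → same block
Bisimilar ⇒ trace-equivalent.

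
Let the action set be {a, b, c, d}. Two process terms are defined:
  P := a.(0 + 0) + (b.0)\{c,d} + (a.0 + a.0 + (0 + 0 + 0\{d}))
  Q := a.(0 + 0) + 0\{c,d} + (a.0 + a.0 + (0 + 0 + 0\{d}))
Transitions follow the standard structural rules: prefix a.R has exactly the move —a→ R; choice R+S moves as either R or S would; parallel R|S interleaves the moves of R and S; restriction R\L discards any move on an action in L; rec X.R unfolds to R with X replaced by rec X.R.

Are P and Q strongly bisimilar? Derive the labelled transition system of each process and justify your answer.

LTS(P): 4 reachable states
  m0 = a.(0 + 0) + (b.0)\{c,d} + (a.0 + a.0 + (0 + 0 + 0\{d})) has moves ··a··> m1, ··a··> m2, ··b··> m3
  m1 = 0 has moves stopped
  m2 = 0 + 0 has moves stopped
  m3 = 0\{c,d} has moves stopped
LTS(Q): 3 reachable states
  n0 = a.(0 + 0) + 0\{c,d} + (a.0 + a.0 + (0 + 0 + 0\{d})) has moves ··a··> n1, ··a··> n2
  n1 = 0 has moves stopped
  n2 = 0 + 0 has moves stopped
Coarsest stable partition (strong bisimilarity classes):
  B0 = {m0}
  B1 = {m1, m2, m3, n1, n2}
  B2 = {n0}
m0 ∈ B0, n0 ∈ B2 → different blocks

not bisimilar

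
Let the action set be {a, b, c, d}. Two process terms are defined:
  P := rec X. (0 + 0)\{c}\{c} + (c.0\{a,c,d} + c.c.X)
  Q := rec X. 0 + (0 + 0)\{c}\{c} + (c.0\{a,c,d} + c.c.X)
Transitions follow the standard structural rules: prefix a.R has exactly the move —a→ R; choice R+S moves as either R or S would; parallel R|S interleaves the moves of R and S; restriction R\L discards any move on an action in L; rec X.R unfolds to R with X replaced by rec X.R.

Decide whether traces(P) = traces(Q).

traces(P) = traces(Q)

P's transition system — 3 states:
  u0 = rec X. (0 + 0)\{c}\{c} + (c.0\{a,c,d} + c.c.X) :: ··c··> u1, ··c··> u2
  u1 = 0\{a,c,d} :: deadlocked
  u2 = c.(rec X. (0 + 0)\{c}\{c} + (c.0\{a,c,d} + c.c.X)) :: ··c··> u0
Q's transition system — 3 states:
  v0 = rec X. 0 + (0 + 0)\{c}\{c} + (c.0\{a,c,d} + c.c.X) :: ··c··> v1, ··c··> v2
  v1 = 0\{a,c,d} :: deadlocked
  v2 = c.(rec X. 0 + (0 + 0)\{c}\{c} + (c.0\{a,c,d} + c.c.X)) :: ··c··> v0
Bisimilarity quotient blocks:
  B0 = {u0, v0}
  B1 = {u1, v1}
  B2 = {u2, v2}
u0 ∈ B0, v0 ∈ B0 → same block
Bisimilar ⇒ trace-equivalent.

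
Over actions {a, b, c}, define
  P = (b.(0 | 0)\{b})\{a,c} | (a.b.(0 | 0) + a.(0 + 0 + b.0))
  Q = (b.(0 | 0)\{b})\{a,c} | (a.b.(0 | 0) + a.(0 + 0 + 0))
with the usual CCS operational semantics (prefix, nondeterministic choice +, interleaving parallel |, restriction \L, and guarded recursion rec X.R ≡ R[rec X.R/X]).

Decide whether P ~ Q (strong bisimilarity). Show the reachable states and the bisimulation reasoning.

LTS(P): 10 reachable states
  m0 = (b.(0 | 0)\{b})\{a,c} | (a.b.(0 | 0) + a.(0 + 0 + b.0)) has moves --a--▸ m1, --a--▸ m2, --b--▸ m3
  m1 = (b.(0 | 0)\{b})\{a,c} | (0 + 0 + b.0) has moves --b--▸ m4, --b--▸ m5
  m2 = (b.(0 | 0)\{b})\{a,c} | b.(0 | 0) has moves --b--▸ m6, --b--▸ m7
  m3 = (0 | 0)\{b}\{a,c} | (a.b.(0 | 0) + a.(0 + 0 + b.0)) has moves --a--▸ m4, --a--▸ m6
  m4 = (0 | 0)\{b}\{a,c} | (0 + 0 + b.0) has moves --b--▸ m8
  m5 = (b.(0 | 0)\{b})\{a,c} | 0 has moves --b--▸ m8
  m6 = (0 | 0)\{b}\{a,c} | b.(0 | 0) has moves --b--▸ m9
  m7 = (b.(0 | 0)\{b})\{a,c} | (0 | 0) has moves --b--▸ m9
  m8 = (0 | 0)\{b}\{a,c} | 0 has moves ·
  m9 = (0 | 0)\{b}\{a,c} | (0 | 0) has moves ·
LTS(Q): 8 reachable states
  n0 = (b.(0 | 0)\{b})\{a,c} | (a.b.(0 | 0) + a.(0 + 0 + 0)) has moves --a--▸ n1, --a--▸ n2, --b--▸ n3
  n1 = (b.(0 | 0)\{b})\{a,c} | (0 + 0 + 0) has moves --b--▸ n4
  n2 = (b.(0 | 0)\{b})\{a,c} | b.(0 | 0) has moves --b--▸ n5, --b--▸ n6
  n3 = (0 | 0)\{b}\{a,c} | (a.b.(0 | 0) + a.(0 + 0 + 0)) has moves --a--▸ n4, --a--▸ n5
  n4 = (0 | 0)\{b}\{a,c} | (0 + 0 + 0) has moves ·
  n5 = (0 | 0)\{b}\{a,c} | b.(0 | 0) has moves --b--▸ n7
  n6 = (b.(0 | 0)\{b})\{a,c} | (0 | 0) has moves --b--▸ n7
  n7 = (0 | 0)\{b}\{a,c} | (0 | 0) has moves ·
Bisimilarity quotient blocks:
  B0 = {m0}
  B1 = {m3}
  B2 = {m4, m5, m6, m7, n1, n5, n6}
  B3 = {m8, m9, n4, n7}
  B4 = {m1, m2, n2}
  B5 = {n0}
  B6 = {n3}
m0 ∈ B0, n0 ∈ B5 → different blocks

not bisimilar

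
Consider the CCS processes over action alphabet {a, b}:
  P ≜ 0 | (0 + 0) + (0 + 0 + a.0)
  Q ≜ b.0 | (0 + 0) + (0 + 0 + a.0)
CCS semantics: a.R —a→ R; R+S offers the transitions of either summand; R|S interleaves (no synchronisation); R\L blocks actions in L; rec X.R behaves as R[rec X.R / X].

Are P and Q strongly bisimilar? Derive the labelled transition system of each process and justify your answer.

NO

P's transition system — 2 states:
  p0 = 0 | (0 + 0) + (0 + 0 + a.0) has moves -a-> p1
  p1 = 0 has moves (no moves)
Q's transition system — 3 states:
  q0 = b.0 | (0 + 0) + (0 + 0 + a.0) has moves -a-> q1, -b-> q2
  q1 = 0 has moves (no moves)
  q2 = 0 | (0 + 0) has moves (no moves)
Bisimilarity quotient blocks:
  B0 = {p0}
  B1 = {p1, q1, q2}
  B2 = {q0}
p0 ∈ B0, q0 ∈ B2 → different blocks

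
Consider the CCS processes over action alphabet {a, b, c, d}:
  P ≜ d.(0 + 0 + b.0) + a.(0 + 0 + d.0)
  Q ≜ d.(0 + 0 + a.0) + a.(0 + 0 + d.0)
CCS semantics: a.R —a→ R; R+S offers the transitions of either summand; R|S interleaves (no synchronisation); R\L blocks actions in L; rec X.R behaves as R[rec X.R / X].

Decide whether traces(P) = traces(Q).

Reachable graph of P (4 states):
  p0 = d.(0 + 0 + b.0) + a.(0 + 0 + d.0) :: —a→ p1, —d→ p2
  p1 = 0 + 0 + d.0 :: —d→ p3
  p2 = 0 + 0 + b.0 :: —b→ p3
  p3 = 0 :: (no moves)
Reachable graph of Q (4 states):
  q0 = d.(0 + 0 + a.0) + a.(0 + 0 + d.0) :: —a→ q1, —d→ q2
  q1 = 0 + 0 + d.0 :: —d→ q3
  q2 = 0 + 0 + a.0 :: —a→ q3
  q3 = 0 :: (no moves)
Run σ = ⟨db⟩ on P: start {p0}
  [1] d ⇒ {p2}
  [2] b ⇒ {p3}
  ✓ P
Run σ = ⟨db⟩ on Q: start {q0}
  [1] d ⇒ {q2}
  [2] b ⇒ no successor for Q

trace-distinct — witness ⟨db⟩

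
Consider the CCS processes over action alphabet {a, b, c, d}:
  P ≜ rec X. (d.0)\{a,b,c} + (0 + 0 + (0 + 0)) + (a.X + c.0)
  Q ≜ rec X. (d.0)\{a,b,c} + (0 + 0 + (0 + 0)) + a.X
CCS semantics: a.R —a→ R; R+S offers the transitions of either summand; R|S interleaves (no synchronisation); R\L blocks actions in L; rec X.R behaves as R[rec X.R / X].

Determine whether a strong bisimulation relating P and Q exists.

LTS(P): 3 reachable states
  m0 = rec X. (d.0)\{a,b,c} + (0 + 0 + (0 + 0)) + (a.X + c.0) has moves =a=> m0, =c=> m1, =d=> m2
  m1 = 0 has moves deadlocked
  m2 = 0\{a,b,c} has moves deadlocked
LTS(Q): 2 reachable states
  n0 = rec X. (d.0)\{a,b,c} + (0 + 0 + (0 + 0)) + a.X has moves =a=> n0, =d=> n1
  n1 = 0\{a,b,c} has moves deadlocked
Bisimilarity quotient blocks:
  B0 = {m0}
  B1 = {m1, m2, n1}
  B2 = {n0}
m0 ∈ B0, n0 ∈ B2 → different blocks

not bisimilar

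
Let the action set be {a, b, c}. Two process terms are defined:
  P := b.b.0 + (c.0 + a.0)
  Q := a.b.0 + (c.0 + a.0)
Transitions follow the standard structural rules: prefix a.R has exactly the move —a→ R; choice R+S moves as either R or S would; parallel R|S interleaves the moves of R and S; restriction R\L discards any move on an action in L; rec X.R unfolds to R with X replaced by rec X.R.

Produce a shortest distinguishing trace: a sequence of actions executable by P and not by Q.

Reachable graph of P (3 states):
  p0 = b.b.0 + (c.0 + a.0) ⊢ -a-> p1, -b-> p2, -c-> p1
  p1 = 0 ⊢ ·
  p2 = b.0 ⊢ -b-> p1
Reachable graph of Q (3 states):
  q0 = a.b.0 + (c.0 + a.0) ⊢ -a-> q1, -a-> q2, -c-> q1
  q1 = 0 ⊢ ·
  q2 = b.0 ⊢ -b-> q1
Run σ = ⟨b⟩ on P: start {p0}
  step 1 (b): {p2}
  P completes σ.
Run σ = ⟨b⟩ on Q: start {q0}
  step 1 (b): no successor for Q

b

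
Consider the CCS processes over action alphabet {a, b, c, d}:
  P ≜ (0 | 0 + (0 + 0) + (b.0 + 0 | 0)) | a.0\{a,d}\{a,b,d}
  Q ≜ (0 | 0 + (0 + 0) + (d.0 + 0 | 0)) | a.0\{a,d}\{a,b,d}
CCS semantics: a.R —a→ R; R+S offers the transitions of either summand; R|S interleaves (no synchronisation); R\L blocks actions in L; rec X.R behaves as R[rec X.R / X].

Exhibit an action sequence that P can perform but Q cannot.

P's transition system — 4 states:
  s0 = (0 | 0 + (0 + 0) + (b.0 + 0 | 0)) | a.0\{a,d}\{a,b,d} :: —a→ s1, —b→ s2
  s1 = (0 | 0 + (0 + 0) + (b.0 + 0 | 0)) | 0\{a,d}\{a,b,d} :: —b→ s3
  s2 = 0 | a.0\{a,d}\{a,b,d} :: —a→ s3
  s3 = 0 | 0\{a,d}\{a,b,d} :: deadlocked
Q's transition system — 4 states:
  t0 = (0 | 0 + (0 + 0) + (d.0 + 0 | 0)) | a.0\{a,d}\{a,b,d} :: —a→ t1, —d→ t2
  t1 = (0 | 0 + (0 + 0) + (d.0 + 0 | 0)) | 0\{a,d}\{a,b,d} :: —d→ t3
  t2 = 0 | a.0\{a,d}\{a,b,d} :: —a→ t3
  t3 = 0 | 0\{a,d}\{a,b,d} :: deadlocked
Run σ = ⟨b⟩ on P: start {s0}
  step 1 (b): {s2}
  P completes σ.
Run σ = ⟨b⟩ on Q: start {t0}
  step 1 (b): no successor for Q

b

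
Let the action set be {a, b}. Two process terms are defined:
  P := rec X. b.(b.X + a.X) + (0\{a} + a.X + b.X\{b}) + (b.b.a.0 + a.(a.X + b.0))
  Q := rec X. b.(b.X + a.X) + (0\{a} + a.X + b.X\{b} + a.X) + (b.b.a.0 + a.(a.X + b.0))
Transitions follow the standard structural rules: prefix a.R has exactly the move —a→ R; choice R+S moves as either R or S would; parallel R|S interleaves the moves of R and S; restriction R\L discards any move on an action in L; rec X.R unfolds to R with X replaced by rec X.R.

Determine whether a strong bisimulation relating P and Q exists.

Reachable graph of P (8 states):
  u0 = rec X. b.(b.X + a.X) + (0\{a} + a.X + b.X\{b}) + (b.b.a.0 + a.(a.X + b.0)) :: —a→ u0, —a→ u1, —b→ u2, —b→ u3, —b→ u4
  u1 = a.(rec X. b.(b.X + a.X) + (0\{a} + a.X + b.X\{b}) + (b.b.a.0 + a.(a.X + b.0))) + b.0 :: —a→ u0, —b→ u5
  u2 = (rec X. b.(b.X + a.X) + (0\{a} + a.X + b.X\{b}) + (b.b.a.0 + a.(a.X + b.0)))\{b} :: —a→ u2, —a→ u6
  u3 = b.(rec X. b.(b.X + a.X) + (0\{a} + a.X + b.X\{b}) + (b.b.a.0 + a.(a.X + b.0))) + a.(rec X. b.(b.X + a.X) + (0\{a} + a.X + b.X\{b}) + (b.b.a.0 + a.(a.X + b.0))) :: —a→ u0, —b→ u0
  u4 = b.a.0 :: —b→ u7
  u5 = 0 :: ·
  u6 = (a.(rec X. b.(b.X + a.X) + (0\{a} + a.X + b.X\{b}) + (b.b.a.0 + a.(a.X + b.0))) + b.0)\{b} :: —a→ u2
  u7 = a.0 :: —a→ u5
Reachable graph of Q (8 states):
  v0 = rec X. b.(b.X + a.X) + (0\{a} + a.X + b.X\{b} + a.X) + (b.b.a.0 + a.(a.X + b.0)) :: —a→ v0, —a→ v1, —b→ v2, —b→ v3, —b→ v4
  v1 = a.(rec X. b.(b.X + a.X) + (0\{a} + a.X + b.X\{b} + a.X) + (b.b.a.0 + a.(a.X + b.0))) + b.0 :: —a→ v0, —b→ v5
  v2 = (rec X. b.(b.X + a.X) + (0\{a} + a.X + b.X\{b} + a.X) + (b.b.a.0 + a.(a.X + b.0)))\{b} :: —a→ v2, —a→ v6
  v3 = b.(rec X. b.(b.X + a.X) + (0\{a} + a.X + b.X\{b} + a.X) + (b.b.a.0 + a.(a.X + b.0))) + a.(rec X. b.(b.X + a.X) + (0\{a} + a.X + b.X\{b} + a.X) + (b.b.a.0 + a.(a.X + b.0))) :: —a→ v0, —b→ v0
  v4 = b.a.0 :: —b→ v7
  v5 = 0 :: ·
  v6 = (a.(rec X. b.(b.X + a.X) + (0\{a} + a.X + b.X\{b} + a.X) + (b.b.a.0 + a.(a.X + b.0))) + b.0)\{b} :: —a→ v2
  v7 = a.0 :: —a→ v5
Partition-refinement fixed point:
  B0 = {u0, v0}
  B1 = {u1, v1}
  B2 = {u5, v5}
  B3 = {u2, u6, v2, v6}
  B4 = {u3, v3}
  B5 = {u4, v4}
  B6 = {u7, v7}
u0 ∈ B0, v0 ∈ B0 → same block

bisimilar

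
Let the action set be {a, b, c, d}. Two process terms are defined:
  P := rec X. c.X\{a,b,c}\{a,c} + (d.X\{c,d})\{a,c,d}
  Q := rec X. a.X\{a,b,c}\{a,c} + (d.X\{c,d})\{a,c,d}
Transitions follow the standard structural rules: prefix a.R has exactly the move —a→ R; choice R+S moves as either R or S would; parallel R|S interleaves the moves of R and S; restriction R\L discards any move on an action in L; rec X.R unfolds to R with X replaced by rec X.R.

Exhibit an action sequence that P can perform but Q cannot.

P's transition system — 2 states:
  s0 = rec X. c.X\{a,b,c}\{a,c} + (d.X\{c,d})\{a,c,d} → —c→ s1
  s1 = (rec X. c.X\{a,b,c}\{a,c} + (d.X\{c,d})\{a,c,d})\{a,b,c}\{a,c} → ∅
Q's transition system — 2 states:
  t0 = rec X. a.X\{a,b,c}\{a,c} + (d.X\{c,d})\{a,c,d} → —a→ t1
  t1 = (rec X. a.X\{a,b,c}\{a,c} + (d.X\{c,d})\{a,c,d})\{a,b,c}\{a,c} → ∅
Executing c from P (initial set {s0}):
  after c @ step 1: {s1}
  ✓ P
Executing c from Q (initial set {t0}):
  after c @ step 1: ∅ (Q stuck)

c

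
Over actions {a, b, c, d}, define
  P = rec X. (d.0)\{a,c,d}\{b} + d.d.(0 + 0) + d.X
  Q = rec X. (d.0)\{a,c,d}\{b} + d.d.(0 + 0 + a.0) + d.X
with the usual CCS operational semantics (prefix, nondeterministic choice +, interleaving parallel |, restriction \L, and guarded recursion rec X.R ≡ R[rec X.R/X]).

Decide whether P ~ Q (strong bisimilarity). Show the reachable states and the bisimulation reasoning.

P's transition system — 3 states:
  p0 = rec X. (d.0)\{a,c,d}\{b} + d.d.(0 + 0) + d.X | --d--▸ p0, --d--▸ p1
  p1 = d.(0 + 0) | --d--▸ p2
  p2 = 0 + 0 | stopped
Q's transition system — 4 states:
  q0 = rec X. (d.0)\{a,c,d}\{b} + d.d.(0 + 0 + a.0) + d.X | --d--▸ q0, --d--▸ q1
  q1 = d.(0 + 0 + a.0) | --d--▸ q2
  q2 = 0 + 0 + a.0 | --a--▸ q3
  q3 = 0 | stopped
Partition-refinement fixed point:
  B0 = {p0}
  B1 = {p1}
  B2 = {p2, q3}
  B3 = {q0}
  B4 = {q1}
  B5 = {q2}
p0 ∈ B0, q0 ∈ B3 → different blocks

P ≁ Q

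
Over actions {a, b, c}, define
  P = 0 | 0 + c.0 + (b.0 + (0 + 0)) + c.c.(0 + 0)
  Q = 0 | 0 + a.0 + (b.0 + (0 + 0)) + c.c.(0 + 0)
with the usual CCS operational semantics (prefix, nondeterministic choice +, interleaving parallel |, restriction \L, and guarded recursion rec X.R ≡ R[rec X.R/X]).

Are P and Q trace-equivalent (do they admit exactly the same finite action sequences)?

LTS(P): 4 reachable states
  p0 = 0 | 0 + c.0 + (b.0 + (0 + 0)) + c.c.(0 + 0) ⊢ =b=> p1, =c=> p1, =c=> p2
  p1 = 0 ⊢ ∅
  p2 = c.(0 + 0) ⊢ =c=> p3
  p3 = 0 + 0 ⊢ ∅
LTS(Q): 4 reachable states
  q0 = 0 | 0 + a.0 + (b.0 + (0 + 0)) + c.c.(0 + 0) ⊢ =a=> q1, =b=> q1, =c=> q2
  q1 = 0 ⊢ ∅
  q2 = c.(0 + 0) ⊢ =c=> q3
  q3 = 0 + 0 ⊢ ∅
Trace ⟨a⟩ through Q, begin at {q0}:
  [1] a ⇒ {q1}
  Q completes σ.
Trace ⟨a⟩ through P, begin at {p0}:
  [1] a ⇒ no successor for P

traces(P) ≠ traces(Q) — witness ⟨a⟩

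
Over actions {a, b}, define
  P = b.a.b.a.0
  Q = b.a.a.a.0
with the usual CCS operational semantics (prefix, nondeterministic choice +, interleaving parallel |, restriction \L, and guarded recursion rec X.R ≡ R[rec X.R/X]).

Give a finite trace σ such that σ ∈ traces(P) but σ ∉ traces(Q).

bab

P's transition system — 5 states:
  p0 = b.a.b.a.0 has moves --b--▸ p1
  p1 = a.b.a.0 has moves --a--▸ p2
  p2 = b.a.0 has moves --b--▸ p3
  p3 = a.0 has moves --a--▸ p4
  p4 = 0 has moves stopped
Q's transition system — 5 states:
  q0 = b.a.a.a.0 has moves --b--▸ q1
  q1 = a.a.a.0 has moves --a--▸ q2
  q2 = a.a.0 has moves --a--▸ q3
  q3 = a.0 has moves --a--▸ q4
  q4 = 0 has moves stopped
Executing bab from P (initial set {p0}):
  [1] b ⇒ {p1}
  [2] a ⇒ {p2}
  [3] b ⇒ {p3}
  ✓ P
Executing bab from Q (initial set {q0}):
  [1] b ⇒ {q1}
  [2] a ⇒ {q2}
  [3] b ⇒ ∅  — Q cannot continue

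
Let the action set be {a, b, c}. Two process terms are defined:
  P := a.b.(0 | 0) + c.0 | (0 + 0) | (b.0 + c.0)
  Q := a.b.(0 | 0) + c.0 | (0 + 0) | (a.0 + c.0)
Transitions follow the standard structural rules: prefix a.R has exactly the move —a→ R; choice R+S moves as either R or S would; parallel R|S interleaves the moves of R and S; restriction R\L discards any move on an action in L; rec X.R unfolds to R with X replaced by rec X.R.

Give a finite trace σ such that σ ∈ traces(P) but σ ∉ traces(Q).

b

Reachable graph of P (6 states):
  s0 = a.b.(0 | 0) + c.0 | (0 + 0) | (b.0 + c.0) :: =a=> s1, =b=> s2, =c=> s2, =c=> s3
  s1 = b.(0 | 0) :: =b=> s4
  s2 = c.0 | (0 + 0) | 0 :: =c=> s5
  s3 = 0 | (0 + 0) | (b.0 + c.0) :: =b=> s5, =c=> s5
  s4 = 0 | 0 :: (no moves)
  s5 = 0 | (0 + 0) | 0 :: (no moves)
Reachable graph of Q (6 states):
  t0 = a.b.(0 | 0) + c.0 | (0 + 0) | (a.0 + c.0) :: =a=> t1, =a=> t2, =c=> t2, =c=> t3
  t1 = b.(0 | 0) :: =b=> t4
  t2 = c.0 | (0 + 0) | 0 :: =c=> t5
  t3 = 0 | (0 + 0) | (a.0 + c.0) :: =a=> t5, =c=> t5
  t4 = 0 | 0 :: (no moves)
  t5 = 0 | (0 + 0) | 0 :: (no moves)
Trace ⟨b⟩ through P, begin at {s0}:
  [1] b ⇒ {s2}
  ✓ P
Trace ⟨b⟩ through Q, begin at {t0}:
  [1] b ⇒ ∅  — Q cannot continue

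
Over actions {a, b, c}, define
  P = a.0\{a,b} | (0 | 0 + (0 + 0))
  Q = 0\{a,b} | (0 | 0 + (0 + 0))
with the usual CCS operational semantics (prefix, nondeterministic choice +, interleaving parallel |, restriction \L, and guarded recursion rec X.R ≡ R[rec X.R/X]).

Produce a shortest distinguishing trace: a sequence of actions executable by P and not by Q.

LTS(P): 2 reachable states
  s0 = a.0\{a,b} | (0 | 0 + (0 + 0)) ⊢ —a→ s1
  s1 = 0\{a,b} | (0 | 0 + (0 + 0)) ⊢ (no moves)
LTS(Q): 1 reachable states
  t0 = 0\{a,b} | (0 | 0 + (0 + 0)) ⊢ (no moves)
Run σ = ⟨a⟩ on P: start {s0}
  after a @ step 1: {s1}
  ✓ P
Run σ = ⟨a⟩ on Q: start {t0}
  after a @ step 1: ∅ (Q stuck)

a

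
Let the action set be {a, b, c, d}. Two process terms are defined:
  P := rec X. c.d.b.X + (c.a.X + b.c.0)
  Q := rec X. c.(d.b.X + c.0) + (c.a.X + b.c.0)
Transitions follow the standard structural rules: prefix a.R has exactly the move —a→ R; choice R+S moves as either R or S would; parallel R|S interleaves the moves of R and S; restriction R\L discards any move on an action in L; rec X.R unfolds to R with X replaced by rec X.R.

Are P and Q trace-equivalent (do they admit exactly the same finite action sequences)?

LTS(P): 6 reachable states
  p0 = rec X. c.d.b.X + (c.a.X + b.c.0) has moves -b-> p1, -c-> p2, -c-> p3
  p1 = c.0 has moves -c-> p4
  p2 = a.(rec X. c.d.b.X + (c.a.X + b.c.0)) has moves -a-> p0
  p3 = d.b.(rec X. c.d.b.X + (c.a.X + b.c.0)) has moves -d-> p5
  p4 = 0 has moves stopped
  p5 = b.(rec X. c.d.b.X + (c.a.X + b.c.0)) has moves -b-> p0
LTS(Q): 6 reachable states
  q0 = rec X. c.(d.b.X + c.0) + (c.a.X + b.c.0) has moves -b-> q1, -c-> q2, -c-> q3
  q1 = c.0 has moves -c-> q4
  q2 = a.(rec X. c.(d.b.X + c.0) + (c.a.X + b.c.0)) has moves -a-> q0
  q3 = d.b.(rec X. c.(d.b.X + c.0) + (c.a.X + b.c.0)) + c.0 has moves -c-> q4, -d-> q5
  q4 = 0 has moves stopped
  q5 = b.(rec X. c.(d.b.X + c.0) + (c.a.X + b.c.0)) has moves -b-> q0
Executing cc from Q (initial set {q0}):
  [1] c ⇒ {q2, q3}
  [2] c ⇒ {q4}
  — Q admits the full trace.
Executing cc from P (initial set {p0}):
  [1] c ⇒ {p2, p3}
  [2] c ⇒ ∅ (P stuck)

NO — witness ⟨cc⟩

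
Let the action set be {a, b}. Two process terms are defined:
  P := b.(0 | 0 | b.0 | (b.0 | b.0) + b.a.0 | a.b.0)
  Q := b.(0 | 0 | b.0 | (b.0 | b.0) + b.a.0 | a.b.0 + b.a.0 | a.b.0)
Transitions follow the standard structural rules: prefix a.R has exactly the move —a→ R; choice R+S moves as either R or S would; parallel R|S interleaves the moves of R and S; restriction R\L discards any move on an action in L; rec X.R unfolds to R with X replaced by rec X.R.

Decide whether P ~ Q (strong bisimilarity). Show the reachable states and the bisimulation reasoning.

P's transition system — 17 states:
  m0 = b.(0 | 0 | b.0 | (b.0 | b.0) + b.a.0 | a.b.0) :: --b--▸ m1
  m1 = 0 | 0 | b.0 | (b.0 | b.0) + b.a.0 | a.b.0 :: --a--▸ m2, --b--▸ m3, --b--▸ m4, --b--▸ m5, --b--▸ m6
  m2 = b.a.0 | b.0 :: --b--▸ m7, --b--▸ m8
  m3 = 0 | 0 | 0 | (b.0 | b.0) :: --b--▸ m10, --b--▸ m9
  m4 = 0 | 0 | b.0 | (0 | b.0) :: --b--▸ m11, --b--▸ m9
  m5 = 0 | 0 | b.0 | (b.0 | 0) :: --b--▸ m10, --b--▸ m11
  m6 = a.0 | a.b.0 :: --a--▸ m12, --a--▸ m7
  m7 = a.0 | b.0 :: --a--▸ m13, --b--▸ m14
  m8 = b.a.0 | 0 :: --b--▸ m14
  m9 = 0 | 0 | 0 | (0 | b.0) :: --b--▸ m15
  m10 = 0 | 0 | 0 | (b.0 | 0) :: --b--▸ m15
  m11 = 0 | 0 | b.0 | (0 | 0) :: --b--▸ m15
  m12 = 0 | a.b.0 :: --a--▸ m13
  m13 = 0 | b.0 :: --b--▸ m16
  m14 = a.0 | 0 :: --a--▸ m16
  m15 = 0 | 0 | 0 | (0 | 0) :: (no moves)
  m16 = 0 | 0 :: (no moves)
Q's transition system — 17 states:
  n0 = b.(0 | 0 | b.0 | (b.0 | b.0) + b.a.0 | a.b.0 + b.a.0 | a.b.0) :: --b--▸ n1
  n1 = 0 | 0 | b.0 | (b.0 | b.0) + b.a.0 | a.b.0 + b.a.0 | a.b.0 :: --a--▸ n2, --b--▸ n3, --b--▸ n4, --b--▸ n5, --b--▸ n6
  n2 = b.a.0 | b.0 :: --b--▸ n7, --b--▸ n8
  n3 = 0 | 0 | 0 | (b.0 | b.0) :: --b--▸ n10, --b--▸ n9
  n4 = 0 | 0 | b.0 | (0 | b.0) :: --b--▸ n11, --b--▸ n9
  n5 = 0 | 0 | b.0 | (b.0 | 0) :: --b--▸ n10, --b--▸ n11
  n6 = a.0 | a.b.0 :: --a--▸ n12, --a--▸ n7
  n7 = a.0 | b.0 :: --a--▸ n13, --b--▸ n14
  n8 = b.a.0 | 0 :: --b--▸ n14
  n9 = 0 | 0 | 0 | (0 | b.0) :: --b--▸ n15
  n10 = 0 | 0 | 0 | (b.0 | 0) :: --b--▸ n15
  n11 = 0 | 0 | b.0 | (0 | 0) :: --b--▸ n15
  n12 = 0 | a.b.0 :: --a--▸ n13
  n13 = 0 | b.0 :: --b--▸ n16
  n14 = a.0 | 0 :: --a--▸ n16
  n15 = 0 | 0 | 0 | (0 | 0) :: (no moves)
  n16 = 0 | 0 :: (no moves)
Partition-refinement fixed point:
  B0 = {m0, n0}
  B1 = {m1, n1}
  B2 = {m3, m4, m5, n3, n4, n5}
  B3 = {m10, m11, m13, m9, n10, n11, n13, n9}
  B4 = {m15, m16, n15, n16}
  B5 = {m6, n6}
  B6 = {m7, n7}
  B7 = {m14, n14}
  B8 = {m12, n12}
  B9 = {m2, n2}
  B10 = {m8, n8}
m0 ∈ B0, n0 ∈ B0 → same block

bisimilar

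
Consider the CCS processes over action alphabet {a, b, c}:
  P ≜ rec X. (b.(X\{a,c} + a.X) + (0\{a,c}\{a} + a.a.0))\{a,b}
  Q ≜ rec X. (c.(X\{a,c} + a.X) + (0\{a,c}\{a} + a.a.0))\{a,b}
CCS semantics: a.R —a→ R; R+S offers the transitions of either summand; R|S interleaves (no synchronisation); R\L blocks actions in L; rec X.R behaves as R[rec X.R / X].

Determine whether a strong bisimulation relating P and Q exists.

P's transition system — 1 states:
  m0 = rec X. (b.(X\{a,c} + a.X) + (0\{a,c}\{a} + a.a.0))\{a,b} ⊢ (no moves)
Q's transition system — 2 states:
  n0 = rec X. (c.(X\{a,c} + a.X) + (0\{a,c}\{a} + a.a.0))\{a,b} ⊢ ··c··> n1
  n1 = ((rec X. (c.(X\{a,c} + a.X) + (0\{a,c}\{a} + a.a.0))\{a,b})\{a,c} + a.(rec X. (c.(X\{a,c} + a.X) + (0\{a,c}\{a} + a.a.0))\{a,b}))\{a,b} ⊢ (no moves)
Partition-refinement fixed point:
  B0 = {m0, n1}
  B1 = {n0}
m0 ∈ B0, n0 ∈ B1 → different blocks

not bisimilar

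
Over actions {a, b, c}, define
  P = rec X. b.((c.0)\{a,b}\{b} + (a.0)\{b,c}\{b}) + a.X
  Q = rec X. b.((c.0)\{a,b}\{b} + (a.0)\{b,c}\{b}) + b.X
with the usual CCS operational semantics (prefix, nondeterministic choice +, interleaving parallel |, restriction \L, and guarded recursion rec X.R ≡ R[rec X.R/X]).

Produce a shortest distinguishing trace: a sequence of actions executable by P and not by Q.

LTS(P): 4 reachable states
  m0 = rec X. b.((c.0)\{a,b}\{b} + (a.0)\{b,c}\{b}) + a.X → —a→ m0, —b→ m1
  m1 = (c.0)\{a,b}\{b} + (a.0)\{b,c}\{b} → —a→ m2, —c→ m3
  m2 = 0\{b,c}\{b} → ·
  m3 = 0\{a,b}\{b} → ·
LTS(Q): 4 reachable states
  n0 = rec X. b.((c.0)\{a,b}\{b} + (a.0)\{b,c}\{b}) + b.X → —b→ n0, —b→ n1
  n1 = (c.0)\{a,b}\{b} + (a.0)\{b,c}\{b} → —a→ n2, —c→ n3
  n2 = 0\{b,c}\{b} → ·
  n3 = 0\{a,b}\{b} → ·
Executing a from P (initial set {m0}):
  step 1 (a): {m0}
  ✓ P
Executing a from Q (initial set {n0}):
  step 1 (a): no successor for Q

a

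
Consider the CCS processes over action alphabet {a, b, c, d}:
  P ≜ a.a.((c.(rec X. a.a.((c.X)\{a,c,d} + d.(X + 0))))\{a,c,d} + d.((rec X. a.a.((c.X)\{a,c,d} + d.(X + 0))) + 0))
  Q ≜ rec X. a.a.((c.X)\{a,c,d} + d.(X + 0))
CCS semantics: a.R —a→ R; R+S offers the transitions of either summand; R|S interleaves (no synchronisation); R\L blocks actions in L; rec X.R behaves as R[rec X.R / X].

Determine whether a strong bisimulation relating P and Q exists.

bisimilar

LTS(P): 4 reachable states
  p0 = a.a.((c.(rec X. a.a.((c.X)\{a,c,d} + d.(X + 0))))\{a,c,d} + d.((rec X. a.a.((c.X)\{a,c,d} + d.(X + 0))) + 0)) :: —a→ p1
  p1 = a.((c.(rec X. a.a.((c.X)\{a,c,d} + d.(X + 0))))\{a,c,d} + d.((rec X. a.a.((c.X)\{a,c,d} + d.(X + 0))) + 0)) :: —a→ p2
  p2 = (c.(rec X. a.a.((c.X)\{a,c,d} + d.(X + 0))))\{a,c,d} + d.((rec X. a.a.((c.X)\{a,c,d} + d.(X + 0))) + 0) :: —d→ p3
  p3 = (rec X. a.a.((c.X)\{a,c,d} + d.(X + 0))) + 0 :: —a→ p1
LTS(Q): 4 reachable states
  q0 = rec X. a.a.((c.X)\{a,c,d} + d.(X + 0)) :: —a→ q1
  q1 = a.((c.(rec X. a.a.((c.X)\{a,c,d} + d.(X + 0))))\{a,c,d} + d.((rec X. a.a.((c.X)\{a,c,d} + d.(X + 0))) + 0)) :: —a→ q2
  q2 = (c.(rec X. a.a.((c.X)\{a,c,d} + d.(X + 0))))\{a,c,d} + d.((rec X. a.a.((c.X)\{a,c,d} + d.(X + 0))) + 0) :: —d→ q3
  q3 = (rec X. a.a.((c.X)\{a,c,d} + d.(X + 0))) + 0 :: —a→ q1
Bisimilarity quotient blocks:
  B0 = {p0, p3, q0, q3}
  B1 = {p1, q1}
  B2 = {p2, q2}
p0 ∈ B0, q0 ∈ B0 → same block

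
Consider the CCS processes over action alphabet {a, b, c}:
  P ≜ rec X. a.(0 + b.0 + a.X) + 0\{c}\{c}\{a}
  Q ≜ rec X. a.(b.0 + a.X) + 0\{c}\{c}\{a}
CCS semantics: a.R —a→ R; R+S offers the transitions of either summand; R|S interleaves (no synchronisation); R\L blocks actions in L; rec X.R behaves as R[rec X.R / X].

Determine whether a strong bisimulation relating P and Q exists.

YES

P's transition system — 3 states:
  u0 = rec X. a.(0 + b.0 + a.X) + 0\{c}\{c}\{a} :: -a-> u1
  u1 = 0 + b.0 + a.(rec X. a.(0 + b.0 + a.X) + 0\{c}\{c}\{a}) :: -a-> u0, -b-> u2
  u2 = 0 :: (no moves)
Q's transition system — 3 states:
  v0 = rec X. a.(b.0 + a.X) + 0\{c}\{c}\{a} :: -a-> v1
  v1 = b.0 + a.(rec X. a.(b.0 + a.X) + 0\{c}\{c}\{a}) :: -a-> v0, -b-> v2
  v2 = 0 :: (no moves)
Bisimilarity quotient blocks:
  B0 = {u0, v0}
  B1 = {u1, v1}
  B2 = {u2, v2}
u0 ∈ B0, v0 ∈ B0 → same block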